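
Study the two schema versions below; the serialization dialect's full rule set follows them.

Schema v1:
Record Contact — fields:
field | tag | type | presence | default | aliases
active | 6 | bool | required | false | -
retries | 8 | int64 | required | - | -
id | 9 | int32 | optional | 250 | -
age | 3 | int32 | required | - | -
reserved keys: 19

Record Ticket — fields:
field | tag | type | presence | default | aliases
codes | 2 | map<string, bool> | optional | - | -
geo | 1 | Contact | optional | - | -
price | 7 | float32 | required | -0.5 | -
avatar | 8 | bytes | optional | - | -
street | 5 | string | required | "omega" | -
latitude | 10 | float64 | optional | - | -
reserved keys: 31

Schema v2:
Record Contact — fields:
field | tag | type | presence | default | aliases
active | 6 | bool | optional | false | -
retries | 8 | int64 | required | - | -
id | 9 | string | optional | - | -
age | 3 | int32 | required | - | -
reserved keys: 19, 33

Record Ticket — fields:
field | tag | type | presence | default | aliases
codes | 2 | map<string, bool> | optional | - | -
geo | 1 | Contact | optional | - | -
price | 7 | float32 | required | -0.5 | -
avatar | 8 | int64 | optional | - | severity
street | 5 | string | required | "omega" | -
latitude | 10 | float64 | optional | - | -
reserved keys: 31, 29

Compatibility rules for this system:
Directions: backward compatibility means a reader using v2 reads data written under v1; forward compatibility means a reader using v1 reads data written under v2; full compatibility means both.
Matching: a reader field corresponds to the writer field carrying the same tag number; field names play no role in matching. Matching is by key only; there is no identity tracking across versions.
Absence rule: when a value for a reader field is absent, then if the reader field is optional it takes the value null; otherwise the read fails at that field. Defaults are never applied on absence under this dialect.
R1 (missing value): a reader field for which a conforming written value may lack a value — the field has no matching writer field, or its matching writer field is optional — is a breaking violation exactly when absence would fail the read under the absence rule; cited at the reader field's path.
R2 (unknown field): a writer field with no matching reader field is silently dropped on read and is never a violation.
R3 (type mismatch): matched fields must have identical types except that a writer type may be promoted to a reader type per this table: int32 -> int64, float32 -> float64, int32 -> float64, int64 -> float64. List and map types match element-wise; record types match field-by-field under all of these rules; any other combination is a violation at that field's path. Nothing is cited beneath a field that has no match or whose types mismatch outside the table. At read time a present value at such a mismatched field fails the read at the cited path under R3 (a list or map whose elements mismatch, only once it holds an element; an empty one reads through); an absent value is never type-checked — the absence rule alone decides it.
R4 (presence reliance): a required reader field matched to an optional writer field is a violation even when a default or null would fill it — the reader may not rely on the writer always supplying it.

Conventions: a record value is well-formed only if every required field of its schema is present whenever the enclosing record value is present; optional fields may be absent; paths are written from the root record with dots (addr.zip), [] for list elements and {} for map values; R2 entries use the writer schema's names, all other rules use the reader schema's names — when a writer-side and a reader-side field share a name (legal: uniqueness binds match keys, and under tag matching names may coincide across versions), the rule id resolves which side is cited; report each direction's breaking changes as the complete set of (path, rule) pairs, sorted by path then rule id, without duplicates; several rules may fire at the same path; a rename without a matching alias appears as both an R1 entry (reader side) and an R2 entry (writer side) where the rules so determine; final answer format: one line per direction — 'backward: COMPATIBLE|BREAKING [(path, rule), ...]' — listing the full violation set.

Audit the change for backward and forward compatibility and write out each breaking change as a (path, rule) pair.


arrows below run writer -> reader for Ticket
checking backward for Ticket: reader v2 against writer v1:
  codes: paired with writer codes (map<string, bool> -> map<string, bool>; writer optional)
  geo: paired with writer geo (Contact -> Contact; writer optional)
  price: paired with writer price (float32 -> float32; writer required)
  avatar: paired with writer avatar (bytes -> int64; writer optional)
  street: paired with writer street (string -> string; writer required)
  latitude: paired with writer latitude (float64 -> float64; writer optional)
  geo.active: paired with writer geo.active (bool -> bool; writer required)
  geo.retries: paired with writer geo.retries (int64 -> int64; writer required)
  geo.id: paired with writer geo.id (int32 -> string; writer optional)
  geo.age: paired with writer geo.age (int32 -> int32; writer required)
  rule R3 violated at avatar
  rule R3 violated at geo.id
  => backward verdict for Ticket: BREAKING, 2 violation(s)
checking forward for Ticket: reader v1 against writer v2:
  codes: paired with writer codes (map<string, bool> -> map<string, bool>; writer optional)
  geo: paired with writer geo (Contact -> Contact; writer optional)
  price: paired with writer price (float32 -> float32; writer required)
  avatar: paired with writer avatar (int64 -> bytes; writer optional)
  street: paired with writer street (string -> string; writer required)
  latitude: paired with writer latitude (float64 -> float64; writer optional)
  geo.active: paired with writer geo.active (bool -> bool; writer optional)
  geo.retries: paired with writer geo.retries (int64 -> int64; writer required)
  geo.id: paired with writer geo.id (string -> int32; writer optional)
  geo.age: paired with writer geo.age (int32 -> int32; writer required)
  rule R3 violated at avatar
  rule R1 violated at geo.active
  rule R4 violated at geo.active
  rule R3 violated at geo.id
  => forward verdict for Ticket: BREAKING, 4 violation(s)

backward: BREAKING [(avatar, R3), (geo.id, R3)]; forward: BREAKING [(avatar, R3), (geo.active, R1), (geo.active, R4), (geo.id, R3)]


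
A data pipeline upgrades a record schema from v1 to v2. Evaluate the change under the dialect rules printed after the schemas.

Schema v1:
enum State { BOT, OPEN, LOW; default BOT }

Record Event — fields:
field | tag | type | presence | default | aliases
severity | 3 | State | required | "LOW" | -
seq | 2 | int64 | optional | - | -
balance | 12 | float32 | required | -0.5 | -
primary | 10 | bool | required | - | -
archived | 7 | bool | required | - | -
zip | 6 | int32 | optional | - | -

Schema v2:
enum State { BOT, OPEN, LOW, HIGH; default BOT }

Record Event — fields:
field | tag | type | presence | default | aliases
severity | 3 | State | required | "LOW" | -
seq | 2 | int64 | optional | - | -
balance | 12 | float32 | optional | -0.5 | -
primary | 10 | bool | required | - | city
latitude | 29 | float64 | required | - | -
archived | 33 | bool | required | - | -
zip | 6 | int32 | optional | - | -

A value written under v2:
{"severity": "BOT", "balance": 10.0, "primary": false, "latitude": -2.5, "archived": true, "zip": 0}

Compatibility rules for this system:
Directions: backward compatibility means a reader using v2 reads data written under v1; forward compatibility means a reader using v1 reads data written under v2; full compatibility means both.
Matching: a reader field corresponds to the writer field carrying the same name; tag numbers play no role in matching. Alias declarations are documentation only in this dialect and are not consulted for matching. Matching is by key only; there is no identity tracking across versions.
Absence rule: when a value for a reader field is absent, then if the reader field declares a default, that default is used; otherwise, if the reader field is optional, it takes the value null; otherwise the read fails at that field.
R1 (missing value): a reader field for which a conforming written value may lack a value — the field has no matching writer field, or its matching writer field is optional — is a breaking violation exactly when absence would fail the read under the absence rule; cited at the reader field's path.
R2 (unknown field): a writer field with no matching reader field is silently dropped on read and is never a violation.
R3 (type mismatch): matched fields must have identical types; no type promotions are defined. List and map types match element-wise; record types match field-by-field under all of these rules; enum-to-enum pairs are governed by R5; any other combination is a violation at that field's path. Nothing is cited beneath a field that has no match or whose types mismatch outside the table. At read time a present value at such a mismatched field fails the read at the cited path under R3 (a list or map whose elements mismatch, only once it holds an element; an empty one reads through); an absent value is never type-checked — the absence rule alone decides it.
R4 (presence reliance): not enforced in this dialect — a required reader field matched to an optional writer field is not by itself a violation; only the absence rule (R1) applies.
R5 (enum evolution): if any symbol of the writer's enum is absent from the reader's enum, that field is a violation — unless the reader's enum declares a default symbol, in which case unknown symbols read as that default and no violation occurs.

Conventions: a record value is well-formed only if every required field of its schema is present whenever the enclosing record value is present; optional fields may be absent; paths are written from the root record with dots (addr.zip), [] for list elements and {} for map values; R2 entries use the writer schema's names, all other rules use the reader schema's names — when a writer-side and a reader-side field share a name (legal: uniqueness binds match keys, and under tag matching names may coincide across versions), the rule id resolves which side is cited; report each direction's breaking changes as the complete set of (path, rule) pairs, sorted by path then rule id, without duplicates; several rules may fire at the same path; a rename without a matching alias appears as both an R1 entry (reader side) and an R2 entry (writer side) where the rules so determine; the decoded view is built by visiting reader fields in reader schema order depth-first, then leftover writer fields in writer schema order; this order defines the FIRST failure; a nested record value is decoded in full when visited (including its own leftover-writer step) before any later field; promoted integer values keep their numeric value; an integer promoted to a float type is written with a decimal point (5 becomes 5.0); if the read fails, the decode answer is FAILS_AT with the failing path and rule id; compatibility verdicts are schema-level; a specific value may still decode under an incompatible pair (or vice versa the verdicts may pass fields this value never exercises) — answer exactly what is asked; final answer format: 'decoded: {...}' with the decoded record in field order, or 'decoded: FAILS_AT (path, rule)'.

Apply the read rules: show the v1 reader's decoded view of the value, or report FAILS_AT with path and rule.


decoded: {"severity": "BOT", "seq": null, "balance": 10.0, "primary": false, "archived": true, "zip": 0}

arrows below run writer -> reader for Event
migrating the Event value to v1:
  severity := "BOT"
  seq := null (absent, optional -> null)
  balance := 10.0
  primary := false
  archived := true
  zip := 0
  writer latitude: unknown -> dropped
  => decoded: {"severity": "BOT", "seq": null, "balance": 10.0, "primary": false, "archived": true, "zip": 0}
diffs on Event not affecting the asked answer:
  added field latitude to record Event: required float64, tag 29 (in v2 it sits immediately before archived) -> schema-level compatibility only; this Event value's decode is unchanged
  field archived in record Event: tag 7 changed to 33 -> no rule fires on it and the decoded Event view is identical with or without it
  field balance in record Event: required changed to optional -> no rule fires on it and the decoded Event view is identical with or without it
  enum State (field severity in record Event): symbol HIGH added -> no rule fires on it and the decoded Event view is identical with or without it


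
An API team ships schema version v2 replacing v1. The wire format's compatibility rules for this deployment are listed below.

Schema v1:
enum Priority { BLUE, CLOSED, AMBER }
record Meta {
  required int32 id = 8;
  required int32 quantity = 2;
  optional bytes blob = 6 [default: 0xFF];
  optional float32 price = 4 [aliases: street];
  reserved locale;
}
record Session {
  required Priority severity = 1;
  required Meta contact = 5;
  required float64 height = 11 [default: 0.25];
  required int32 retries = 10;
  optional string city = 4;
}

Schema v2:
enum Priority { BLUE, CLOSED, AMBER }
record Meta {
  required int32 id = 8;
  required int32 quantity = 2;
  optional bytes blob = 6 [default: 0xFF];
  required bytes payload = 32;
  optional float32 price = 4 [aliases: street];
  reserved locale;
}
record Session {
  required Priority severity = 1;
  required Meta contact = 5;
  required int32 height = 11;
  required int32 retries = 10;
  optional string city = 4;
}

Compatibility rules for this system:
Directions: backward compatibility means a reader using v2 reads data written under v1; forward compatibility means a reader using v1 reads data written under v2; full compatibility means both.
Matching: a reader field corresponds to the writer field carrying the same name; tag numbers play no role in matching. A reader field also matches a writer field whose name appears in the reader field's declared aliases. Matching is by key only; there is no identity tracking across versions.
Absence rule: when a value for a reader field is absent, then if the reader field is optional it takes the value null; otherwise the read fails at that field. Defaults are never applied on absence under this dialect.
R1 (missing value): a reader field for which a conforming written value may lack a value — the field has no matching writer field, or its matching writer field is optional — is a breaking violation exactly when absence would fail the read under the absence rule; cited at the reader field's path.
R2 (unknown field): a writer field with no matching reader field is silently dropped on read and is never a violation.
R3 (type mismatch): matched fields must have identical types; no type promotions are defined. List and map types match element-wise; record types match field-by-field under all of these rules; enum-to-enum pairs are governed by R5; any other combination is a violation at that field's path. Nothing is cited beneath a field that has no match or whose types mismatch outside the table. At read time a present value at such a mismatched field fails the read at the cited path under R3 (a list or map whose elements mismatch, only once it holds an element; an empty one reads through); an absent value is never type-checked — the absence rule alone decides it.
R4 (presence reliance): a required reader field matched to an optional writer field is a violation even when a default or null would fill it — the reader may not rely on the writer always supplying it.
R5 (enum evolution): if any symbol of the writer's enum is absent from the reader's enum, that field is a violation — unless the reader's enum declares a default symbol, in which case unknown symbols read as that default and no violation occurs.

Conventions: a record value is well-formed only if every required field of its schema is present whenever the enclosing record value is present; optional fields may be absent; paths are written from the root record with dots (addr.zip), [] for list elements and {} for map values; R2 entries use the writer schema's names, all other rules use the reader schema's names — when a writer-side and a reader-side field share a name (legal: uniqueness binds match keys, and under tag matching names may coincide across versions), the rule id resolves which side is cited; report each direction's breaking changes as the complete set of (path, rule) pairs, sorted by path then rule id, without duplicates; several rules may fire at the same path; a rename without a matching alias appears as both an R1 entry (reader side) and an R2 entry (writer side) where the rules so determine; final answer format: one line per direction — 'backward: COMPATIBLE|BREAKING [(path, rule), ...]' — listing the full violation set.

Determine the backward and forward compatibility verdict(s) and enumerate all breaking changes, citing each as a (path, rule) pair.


in Session below, arrows point writer -> reader
backward on Session — v2 reading data written by v1:
  severity: paired with writer severity (Priority -> Priority; writer required)
  contact: paired with writer contact (Meta -> Meta; writer required)
  height: paired with writer height (float64 -> int32; writer required)
  retries: paired with writer retries (int32 -> int32; writer required)
  city: paired with writer city (string -> string; writer optional)
  contact.id: paired with writer contact.id (int32 -> int32; writer required)
  contact.quantity: paired with writer contact.quantity (int32 -> int32; writer required)
  contact.blob: paired with writer contact.blob (bytes -> bytes; writer optional)
  no writer field matches reader contact.payload
  contact.price: paired with writer contact.price (float32 -> float32; writer optional)
  R1 fires at contact.payload
  R3 fires at height
  backward on Session therefore BREAKING (2)
forward on Session — v1 reading data written by v2:
  severity: paired with writer severity (Priority -> Priority; writer required)
  contact: paired with writer contact (Meta -> Meta; writer required)
  height: paired with writer height (int32 -> float64; writer required)
  retries: paired with writer retries (int32 -> int32; writer required)
  city: paired with writer city (string -> string; writer optional)
  contact.id: paired with writer contact.id (int32 -> int32; writer required)
  contact.quantity: paired with writer contact.quantity (int32 -> int32; writer required)
  contact.blob: paired with writer contact.blob (bytes -> bytes; writer optional)
  contact.price: paired with writer contact.price (float32 -> float32; writer optional)
  contact.payload (writer side), unknown to reader
  R3 fires at height
  forward on Session therefore BREAKING (1)

backward: BREAKING [(contact.payload, R1), (height, R3)]; forward: BREAKING [(height, R3)]


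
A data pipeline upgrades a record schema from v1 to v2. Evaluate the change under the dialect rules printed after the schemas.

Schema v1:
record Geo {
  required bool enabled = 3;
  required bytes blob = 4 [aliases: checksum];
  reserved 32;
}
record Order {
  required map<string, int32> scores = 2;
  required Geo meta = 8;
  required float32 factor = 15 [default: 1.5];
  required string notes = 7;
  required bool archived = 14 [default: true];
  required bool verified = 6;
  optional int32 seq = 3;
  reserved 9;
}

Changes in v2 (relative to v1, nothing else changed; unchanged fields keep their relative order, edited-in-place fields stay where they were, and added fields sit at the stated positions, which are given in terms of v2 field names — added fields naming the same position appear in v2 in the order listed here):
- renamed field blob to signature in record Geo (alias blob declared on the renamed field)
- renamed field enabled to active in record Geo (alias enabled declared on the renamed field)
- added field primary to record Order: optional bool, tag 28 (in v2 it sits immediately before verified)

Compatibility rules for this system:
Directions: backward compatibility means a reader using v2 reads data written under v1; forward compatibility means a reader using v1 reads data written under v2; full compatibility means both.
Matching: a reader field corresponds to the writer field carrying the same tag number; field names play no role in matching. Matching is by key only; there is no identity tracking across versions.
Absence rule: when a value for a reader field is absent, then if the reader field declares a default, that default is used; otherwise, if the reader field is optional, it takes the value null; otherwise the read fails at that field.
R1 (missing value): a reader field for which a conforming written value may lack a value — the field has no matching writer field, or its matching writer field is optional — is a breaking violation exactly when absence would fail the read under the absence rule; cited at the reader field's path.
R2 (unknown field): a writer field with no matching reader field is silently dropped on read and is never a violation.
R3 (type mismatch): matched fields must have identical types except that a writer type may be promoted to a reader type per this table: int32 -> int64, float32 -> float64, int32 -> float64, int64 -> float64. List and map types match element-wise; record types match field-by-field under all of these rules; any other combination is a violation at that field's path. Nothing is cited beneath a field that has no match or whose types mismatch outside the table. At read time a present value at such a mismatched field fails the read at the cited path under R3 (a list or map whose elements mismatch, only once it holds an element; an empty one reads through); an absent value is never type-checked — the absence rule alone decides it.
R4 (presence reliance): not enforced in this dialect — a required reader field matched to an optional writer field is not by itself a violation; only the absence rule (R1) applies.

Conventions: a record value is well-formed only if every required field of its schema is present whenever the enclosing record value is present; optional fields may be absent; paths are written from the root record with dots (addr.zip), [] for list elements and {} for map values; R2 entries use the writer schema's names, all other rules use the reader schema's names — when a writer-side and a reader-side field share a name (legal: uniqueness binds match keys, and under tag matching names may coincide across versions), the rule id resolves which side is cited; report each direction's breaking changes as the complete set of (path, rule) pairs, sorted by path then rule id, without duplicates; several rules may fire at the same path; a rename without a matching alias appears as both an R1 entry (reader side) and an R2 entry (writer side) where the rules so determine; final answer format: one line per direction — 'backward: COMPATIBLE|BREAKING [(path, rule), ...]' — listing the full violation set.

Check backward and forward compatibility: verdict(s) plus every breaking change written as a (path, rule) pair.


arrows below run writer -> reader for Order
backward pass over Order, reader schema v2, writer schema v1:
  scores: map<string, int32> -> map<string, int32>, writer required; from scores
  meta: Geo -> Geo, writer required; from meta
  factor: float32 -> float32, writer required; from factor
  notes: string -> string, writer required; from notes
  archived: bool -> bool, writer required; from archived
  primary: no writer-side match
  verified: bool -> bool, writer required; from verified
  seq: int32 -> int32, writer optional; from seq
  meta.active: bool -> bool, writer required; from meta.enabled
  meta.signature: bytes -> bytes, writer required; from meta.blob
  nothing fires on Order: backward is COMPATIBLE
forward pass over Order, reader schema v1, writer schema v2:
  scores: map<string, int32> -> map<string, int32>, writer required; from scores
  meta: Geo -> Geo, writer required; from meta
  factor: float32 -> float32, writer required; from factor
  notes: string -> string, writer required; from notes
  archived: bool -> bool, writer required; from archived
  verified: bool -> bool, writer required; from verified
  seq: int32 -> int32, writer optional; from seq
  primary (writer side), unknown to reader
  meta.enabled: bool -> bool, writer required; from meta.active
  meta.blob: bytes -> bytes, writer required; from meta.signature
  nothing fires on Order: forward is COMPATIBLE

backward: COMPATIBLE []; forward: COMPATIBLE []


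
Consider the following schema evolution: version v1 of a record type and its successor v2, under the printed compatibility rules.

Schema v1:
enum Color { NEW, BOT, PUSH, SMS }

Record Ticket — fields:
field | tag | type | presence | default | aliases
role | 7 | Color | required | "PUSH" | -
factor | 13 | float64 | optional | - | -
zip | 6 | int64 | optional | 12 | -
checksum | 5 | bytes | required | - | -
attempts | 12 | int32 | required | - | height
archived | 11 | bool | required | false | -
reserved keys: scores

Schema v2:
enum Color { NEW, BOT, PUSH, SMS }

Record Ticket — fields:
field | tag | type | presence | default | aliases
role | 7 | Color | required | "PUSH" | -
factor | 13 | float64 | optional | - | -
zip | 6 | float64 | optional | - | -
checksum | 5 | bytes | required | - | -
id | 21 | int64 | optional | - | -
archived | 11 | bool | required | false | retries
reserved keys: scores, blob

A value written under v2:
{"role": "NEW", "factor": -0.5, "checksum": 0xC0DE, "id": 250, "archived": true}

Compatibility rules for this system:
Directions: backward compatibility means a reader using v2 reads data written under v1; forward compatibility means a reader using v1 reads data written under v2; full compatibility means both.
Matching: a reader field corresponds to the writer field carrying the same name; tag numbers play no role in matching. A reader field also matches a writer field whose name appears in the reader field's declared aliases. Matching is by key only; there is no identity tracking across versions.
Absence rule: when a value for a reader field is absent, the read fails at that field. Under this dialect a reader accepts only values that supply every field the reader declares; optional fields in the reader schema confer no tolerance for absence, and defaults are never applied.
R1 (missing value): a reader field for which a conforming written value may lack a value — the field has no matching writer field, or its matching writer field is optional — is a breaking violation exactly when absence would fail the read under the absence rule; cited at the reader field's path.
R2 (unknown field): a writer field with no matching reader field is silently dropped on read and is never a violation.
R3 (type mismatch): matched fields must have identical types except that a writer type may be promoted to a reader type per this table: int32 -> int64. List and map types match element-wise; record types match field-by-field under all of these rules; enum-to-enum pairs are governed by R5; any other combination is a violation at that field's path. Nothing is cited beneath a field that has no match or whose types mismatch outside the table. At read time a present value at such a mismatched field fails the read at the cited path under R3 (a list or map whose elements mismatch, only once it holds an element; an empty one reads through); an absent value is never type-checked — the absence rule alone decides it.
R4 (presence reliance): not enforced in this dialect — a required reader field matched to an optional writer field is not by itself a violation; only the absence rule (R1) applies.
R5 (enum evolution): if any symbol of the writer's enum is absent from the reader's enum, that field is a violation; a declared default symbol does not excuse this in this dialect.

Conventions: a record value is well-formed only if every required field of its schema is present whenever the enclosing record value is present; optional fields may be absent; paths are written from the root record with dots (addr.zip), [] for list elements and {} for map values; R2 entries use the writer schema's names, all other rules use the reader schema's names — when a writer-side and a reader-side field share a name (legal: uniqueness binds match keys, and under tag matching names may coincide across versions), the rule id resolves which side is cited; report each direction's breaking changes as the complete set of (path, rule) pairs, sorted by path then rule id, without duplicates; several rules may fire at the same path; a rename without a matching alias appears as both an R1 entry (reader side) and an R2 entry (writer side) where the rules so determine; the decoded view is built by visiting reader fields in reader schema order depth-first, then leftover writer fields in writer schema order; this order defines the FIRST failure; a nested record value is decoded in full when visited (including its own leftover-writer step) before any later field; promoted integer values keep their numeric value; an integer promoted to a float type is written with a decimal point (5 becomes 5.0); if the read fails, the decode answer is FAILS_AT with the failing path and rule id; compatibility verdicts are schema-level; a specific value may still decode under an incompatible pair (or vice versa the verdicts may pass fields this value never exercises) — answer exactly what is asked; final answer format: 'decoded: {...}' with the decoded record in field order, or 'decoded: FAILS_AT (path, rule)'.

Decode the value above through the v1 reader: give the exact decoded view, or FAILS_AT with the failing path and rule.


arrows below run writer -> reader for Ticket
migrating the Ticket value to v1:
  role := "NEW"
  factor := -0.5
  read fails at zip under R1 (no fill)
  => FAILS_AT (zip, R1)
remaining Ticket differences; none change what is asked:
  removed field attempts from record Ticket -> schema-level compatibility only; this Ticket value's decode is unchanged
  added field id to record Ticket: optional int64, tag 21 (in v2 it sits immediately before archived) -> schema-level compatibility only; this Ticket value's decode is unchanged

decoded: FAILS_AT (zip, R1)


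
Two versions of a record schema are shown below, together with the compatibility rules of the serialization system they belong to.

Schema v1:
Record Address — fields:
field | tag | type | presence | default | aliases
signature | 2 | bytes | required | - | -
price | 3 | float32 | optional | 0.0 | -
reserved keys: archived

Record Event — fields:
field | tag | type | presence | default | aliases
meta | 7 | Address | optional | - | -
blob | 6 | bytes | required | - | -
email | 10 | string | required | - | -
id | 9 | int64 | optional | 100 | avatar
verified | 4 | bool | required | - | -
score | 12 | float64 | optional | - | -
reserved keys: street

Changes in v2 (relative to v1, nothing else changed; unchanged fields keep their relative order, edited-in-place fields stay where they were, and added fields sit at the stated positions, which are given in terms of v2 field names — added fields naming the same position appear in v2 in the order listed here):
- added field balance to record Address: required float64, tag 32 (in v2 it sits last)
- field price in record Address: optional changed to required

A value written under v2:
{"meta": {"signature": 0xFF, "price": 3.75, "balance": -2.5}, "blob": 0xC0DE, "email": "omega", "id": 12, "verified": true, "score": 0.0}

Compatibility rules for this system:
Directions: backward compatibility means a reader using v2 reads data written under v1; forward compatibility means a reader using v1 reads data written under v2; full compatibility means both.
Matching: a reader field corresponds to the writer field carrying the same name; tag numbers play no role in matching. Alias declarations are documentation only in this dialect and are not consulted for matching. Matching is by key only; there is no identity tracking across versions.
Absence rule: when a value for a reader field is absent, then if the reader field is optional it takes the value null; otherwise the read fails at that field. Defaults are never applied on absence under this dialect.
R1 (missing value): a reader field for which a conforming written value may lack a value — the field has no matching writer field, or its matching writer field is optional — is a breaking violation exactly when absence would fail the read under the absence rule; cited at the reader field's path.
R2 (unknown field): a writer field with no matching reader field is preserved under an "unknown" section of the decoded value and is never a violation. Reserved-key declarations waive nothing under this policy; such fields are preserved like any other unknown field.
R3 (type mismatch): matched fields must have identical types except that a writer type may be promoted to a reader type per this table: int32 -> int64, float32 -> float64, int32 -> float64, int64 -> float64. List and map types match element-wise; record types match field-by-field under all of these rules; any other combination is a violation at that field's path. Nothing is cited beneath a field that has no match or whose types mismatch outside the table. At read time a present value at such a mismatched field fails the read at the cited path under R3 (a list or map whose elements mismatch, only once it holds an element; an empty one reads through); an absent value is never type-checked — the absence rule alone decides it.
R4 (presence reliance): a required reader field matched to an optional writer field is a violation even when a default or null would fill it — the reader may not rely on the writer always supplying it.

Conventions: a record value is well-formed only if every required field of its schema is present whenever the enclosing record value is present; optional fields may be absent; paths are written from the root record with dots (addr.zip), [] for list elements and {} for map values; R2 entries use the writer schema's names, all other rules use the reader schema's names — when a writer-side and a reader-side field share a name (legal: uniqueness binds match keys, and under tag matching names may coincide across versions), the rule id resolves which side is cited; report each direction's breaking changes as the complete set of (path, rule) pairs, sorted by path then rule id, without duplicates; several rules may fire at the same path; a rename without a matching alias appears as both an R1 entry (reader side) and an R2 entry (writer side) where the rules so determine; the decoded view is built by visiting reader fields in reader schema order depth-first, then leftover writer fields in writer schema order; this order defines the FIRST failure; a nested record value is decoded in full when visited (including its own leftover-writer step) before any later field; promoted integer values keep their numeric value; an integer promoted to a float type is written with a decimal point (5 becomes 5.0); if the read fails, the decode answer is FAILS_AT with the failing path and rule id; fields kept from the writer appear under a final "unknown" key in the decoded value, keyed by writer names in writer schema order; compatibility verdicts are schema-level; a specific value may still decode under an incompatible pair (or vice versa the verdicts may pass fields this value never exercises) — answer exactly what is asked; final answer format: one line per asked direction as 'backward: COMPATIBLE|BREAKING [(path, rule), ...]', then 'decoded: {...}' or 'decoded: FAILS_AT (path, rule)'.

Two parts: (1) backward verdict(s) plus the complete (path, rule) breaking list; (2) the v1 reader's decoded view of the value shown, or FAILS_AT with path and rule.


backward: BREAKING [(meta.balance, R1), (meta.price, R1), (meta.price, R4)]; decoded: {"meta": {"signature": 0xFF, "price": 3.75, "unknown": {"balance": -2.5}}, "blob": 0xC0DE, "email": "omega", "id": 12, "verified": true, "score": 0.0}

each type pair in Event: writer, then reader
backward pass over Event, reader schema v2, writer schema v1:
  writer optional, Address -> Address: reader meta maps from writer meta
  writer required, bytes -> bytes: reader blob maps from writer blob
  writer required, string -> string: reader email maps from writer email
  writer optional, int64 -> int64: reader id maps from writer id
  writer required, bool -> bool: reader verified maps from writer verified
  writer optional, float64 -> float64: reader score maps from writer score
  writer required, bytes -> bytes: reader meta.signature maps from writer meta.signature
  writer optional, float32 -> float32: reader meta.price maps from writer meta.price
  meta.balance: no writer-side match
  violation R1 at meta.balance
  violation R1 at meta.price
  violation R4 at meta.price
  => 3 violation(s): backward is BREAKING for Event
decoding the Event value with the v1 reader:
  meta.signature := 0xFF
  meta.price := 3.75
  writer meta.balance: kept under "unknown"
  blob := 0xC0DE
  email := "omega"
  id := 12
  verified := true
  score := 0.0
  => decoded: {"meta": {"signature": 0xFF, "price": 3.75, "unknown": {"balance": -2.5}}, "blob": 0xC0DE, "email": "omega", "id": 12, "verified": true, "score": 0.0}


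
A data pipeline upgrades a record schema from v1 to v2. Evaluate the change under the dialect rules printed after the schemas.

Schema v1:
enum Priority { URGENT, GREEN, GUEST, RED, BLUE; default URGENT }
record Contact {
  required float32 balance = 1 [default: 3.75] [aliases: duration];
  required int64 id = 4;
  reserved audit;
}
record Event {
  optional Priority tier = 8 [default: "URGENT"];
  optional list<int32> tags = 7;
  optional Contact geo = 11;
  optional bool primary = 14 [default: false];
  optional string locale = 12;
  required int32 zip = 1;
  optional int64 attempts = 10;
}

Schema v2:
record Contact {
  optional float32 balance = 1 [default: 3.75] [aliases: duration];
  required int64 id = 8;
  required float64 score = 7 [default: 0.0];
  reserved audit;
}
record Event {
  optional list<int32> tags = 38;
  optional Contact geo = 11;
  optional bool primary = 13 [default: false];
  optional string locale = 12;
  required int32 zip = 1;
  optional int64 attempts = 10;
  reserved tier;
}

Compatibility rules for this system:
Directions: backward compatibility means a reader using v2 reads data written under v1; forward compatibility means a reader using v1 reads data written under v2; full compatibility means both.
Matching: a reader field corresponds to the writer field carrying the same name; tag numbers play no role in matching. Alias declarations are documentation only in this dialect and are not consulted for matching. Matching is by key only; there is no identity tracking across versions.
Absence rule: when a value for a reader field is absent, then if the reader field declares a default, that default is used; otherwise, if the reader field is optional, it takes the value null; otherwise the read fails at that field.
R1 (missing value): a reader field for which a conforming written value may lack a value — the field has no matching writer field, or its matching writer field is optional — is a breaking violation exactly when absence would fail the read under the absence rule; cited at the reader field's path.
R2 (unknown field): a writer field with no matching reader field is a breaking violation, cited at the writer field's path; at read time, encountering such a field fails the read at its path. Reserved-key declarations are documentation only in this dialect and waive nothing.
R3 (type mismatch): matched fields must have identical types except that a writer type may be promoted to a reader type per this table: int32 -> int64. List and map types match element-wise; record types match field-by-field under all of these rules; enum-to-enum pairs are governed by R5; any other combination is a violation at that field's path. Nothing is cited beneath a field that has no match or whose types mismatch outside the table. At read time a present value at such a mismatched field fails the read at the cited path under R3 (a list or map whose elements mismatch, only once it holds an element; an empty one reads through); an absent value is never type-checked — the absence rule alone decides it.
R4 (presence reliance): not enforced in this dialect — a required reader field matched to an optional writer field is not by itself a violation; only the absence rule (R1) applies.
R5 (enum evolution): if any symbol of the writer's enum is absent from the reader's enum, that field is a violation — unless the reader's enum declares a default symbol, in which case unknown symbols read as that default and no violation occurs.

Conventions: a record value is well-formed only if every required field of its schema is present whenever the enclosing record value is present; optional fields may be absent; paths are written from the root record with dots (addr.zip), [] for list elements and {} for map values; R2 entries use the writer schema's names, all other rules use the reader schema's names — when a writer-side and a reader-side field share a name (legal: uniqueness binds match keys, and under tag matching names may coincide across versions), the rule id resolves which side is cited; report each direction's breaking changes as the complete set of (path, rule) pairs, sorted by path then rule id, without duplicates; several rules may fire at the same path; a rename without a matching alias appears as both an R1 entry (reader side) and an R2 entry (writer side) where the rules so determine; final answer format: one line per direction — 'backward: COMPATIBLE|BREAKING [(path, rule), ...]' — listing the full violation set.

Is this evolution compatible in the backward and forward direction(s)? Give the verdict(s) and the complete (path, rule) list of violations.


backward: BREAKING [(tier, R2)]; forward: BREAKING [(geo.score, R2)]

arrows below run writer -> reader for Event
backward analysis of Event with v2 as reader and v1 as writer:
  writer optional, list<int32> -> list<int32>: reader tags maps from writer tags
  writer optional, Contact -> Contact: reader geo maps from writer geo
  writer optional, bool -> bool: reader primary maps from writer primary
  writer optional, string -> string: reader locale maps from writer locale
  writer required, int32 -> int32: reader zip maps from writer zip
  writer optional, int64 -> int64: reader attempts maps from writer attempts
  writer tier: unknown to reader
  writer required, float32 -> float32: reader geo.balance maps from writer geo.balance
  writer required, int64 -> int64: reader geo.id maps from writer geo.id
  geo.score has no writer counterpart
  breaking: (tier, R2)
  => backward: BREAKING (1)
forward analysis of Event with v1 as reader and v2 as writer:
  tier has no writer counterpart
  writer optional, list<int32> -> list<int32>: reader tags maps from writer tags
  writer optional, Contact -> Contact: reader geo maps from writer geo
  writer optional, bool -> bool: reader primary maps from writer primary
  writer optional, string -> string: reader locale maps from writer locale
  writer required, int32 -> int32: reader zip maps from writer zip
  writer optional, int64 -> int64: reader attempts maps from writer attempts
  writer optional, float32 -> float32: reader geo.balance maps from writer geo.balance
  writer required, int64 -> int64: reader geo.id maps from writer geo.id
  writer geo.score: unknown to reader
  breaking: (geo.score, R2)
  => forward: BREAKING (1)
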